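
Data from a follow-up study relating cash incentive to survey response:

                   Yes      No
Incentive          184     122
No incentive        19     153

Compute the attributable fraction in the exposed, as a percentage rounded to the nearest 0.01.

81.63

Cells: a = 184, b = 122, c = 19, d = 153.
Risk in exposed = 184/306 = 0.60131; risk in unexposed = 19/172 = 0.11047.
RR = 0.60131/0.11047 = 5.44341
AR% = (RR − 1)/RR × 100 = (5.44341 − 1)/5.44341 × 100 = 81.6292%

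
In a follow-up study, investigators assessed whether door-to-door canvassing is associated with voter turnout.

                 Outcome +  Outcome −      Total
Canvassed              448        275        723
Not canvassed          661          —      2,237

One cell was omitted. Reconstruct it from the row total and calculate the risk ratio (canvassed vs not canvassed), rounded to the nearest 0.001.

The missing cell is in the unexposed row: 2237 − 661 = 1576.
So a = 448, b = 275, c = 661, d = 1576.
RR = [a/(a+b)] / [c/(c+d)] = (448/723) / (661/2237) = 0.61964/0.29549 = 2.09703

2.097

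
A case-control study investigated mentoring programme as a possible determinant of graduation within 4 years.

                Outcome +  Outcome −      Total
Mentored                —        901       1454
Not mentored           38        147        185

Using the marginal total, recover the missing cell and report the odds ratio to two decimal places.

The missing cell is in the exposed row: 1454 − 901 = 553.
So a = 553, b = 901, c = 38, d = 147.
OR = (a·d)/(b·c) = (553 × 147) / (901 × 38) = 81291 / 34238 = 2.37429

2.37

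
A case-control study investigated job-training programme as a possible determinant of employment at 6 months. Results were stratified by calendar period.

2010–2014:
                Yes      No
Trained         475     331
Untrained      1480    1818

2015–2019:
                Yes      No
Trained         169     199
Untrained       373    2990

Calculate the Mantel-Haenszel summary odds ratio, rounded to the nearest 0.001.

2.483

OR_MH = Σ(aᵢdᵢ/nᵢ) / Σ(bᵢcᵢ/nᵢ), where nᵢ is the stratum total.
Stratum 1 (2010–2014): n = 4104; a·d/n = 475·1818/4104 = 210.4167; b·c/n = 331·1480/4104 = 119.3665
Stratum 2 (2015–2019): n = 3731; a·d/n = 169·2990/3731 = 135.4355; b·c/n = 199·373/3731 = 19.8947
OR_MH = (210.4167 + 135.4355) / (119.3665 + 19.8947) = 345.8522 / 139.2611 = 2.48348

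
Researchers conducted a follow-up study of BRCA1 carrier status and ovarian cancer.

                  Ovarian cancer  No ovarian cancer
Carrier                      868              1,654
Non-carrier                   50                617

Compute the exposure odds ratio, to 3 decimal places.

6.476

Cells: a = 868, b = 1654, c = 50, d = 617.
OR = (a·d)/(b·c) = (868 × 617) / (1654 × 50) = 535556 / 82700 = 6.47589
The odds of ovarian cancer are about 6.48 times as high in the carrier group.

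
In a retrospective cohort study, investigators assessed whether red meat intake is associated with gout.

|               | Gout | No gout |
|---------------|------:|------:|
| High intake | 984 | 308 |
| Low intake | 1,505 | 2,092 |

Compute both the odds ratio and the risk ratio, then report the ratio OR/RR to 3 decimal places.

Cells: a = 984, b = 308, c = 1505, d = 2092.
OR = (984·2092)/(308·1505) = 2058528/463540 = 4.44089
Risk in exposed = 984/1292 = 0.76161; risk in unexposed = 1505/3597 = 0.41840; RR = 1.82027
OR/RR = 4.44089 / 1.82027 = 2.43968
The outcome is not rare, so the OR lies further from 1 than the RR.

2.440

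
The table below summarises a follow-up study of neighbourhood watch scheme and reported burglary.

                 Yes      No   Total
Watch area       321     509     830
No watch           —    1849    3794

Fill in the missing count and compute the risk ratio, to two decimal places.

The missing cell is in the unexposed row: 3794 − 1849 = 1945.
So a = 321, b = 509, c = 1945, d = 1849.
RR = [a/(a+b)] / [c/(c+d)] = (321/830) / (1945/3794) = 0.38675/0.51265 = 0.75441

0.75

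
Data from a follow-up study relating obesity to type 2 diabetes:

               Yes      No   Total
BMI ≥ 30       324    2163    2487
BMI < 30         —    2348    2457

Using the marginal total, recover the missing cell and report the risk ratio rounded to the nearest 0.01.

2.94

The missing cell is in the unexposed row: 2457 − 2348 = 109.
So a = 324, b = 2163, c = 109, d = 2348.
RR = [a/(a+b)] / [c/(c+d)] = (324/2487) / (109/2457) = 0.13028/0.04436 = 2.93662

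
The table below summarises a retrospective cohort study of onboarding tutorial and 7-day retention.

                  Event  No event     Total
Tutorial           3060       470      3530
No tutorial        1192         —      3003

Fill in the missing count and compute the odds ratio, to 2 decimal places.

The missing cell is in the unexposed row: 3003 − 1192 = 1811.
So a = 3060, b = 470, c = 1192, d = 1811.
OR = (a·d)/(b·c) = (3060 × 1811) / (470 × 1192) = 5541660 / 560240 = 9.89158

9.89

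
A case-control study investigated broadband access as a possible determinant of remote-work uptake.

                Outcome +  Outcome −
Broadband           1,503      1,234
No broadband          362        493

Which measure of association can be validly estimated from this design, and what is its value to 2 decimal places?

1.66

Cells: a = 1503, b = 1234, c = 362, d = 493.
This is a case-control study: participants were sampled on outcome status, so risks in the source population cannot be estimated directly — relative risk is not valid here. The odds ratio is the appropriate measure.
OR = (a·d)/(b·c) = (1503 × 493) / (1234 × 362) = 740979 / 446708 = 1.65875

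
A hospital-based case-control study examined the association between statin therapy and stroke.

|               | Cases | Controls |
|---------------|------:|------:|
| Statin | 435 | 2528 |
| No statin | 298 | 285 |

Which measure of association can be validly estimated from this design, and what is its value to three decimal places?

0.165

Cells: a = 435, b = 2528, c = 298, d = 285.
This is a hospital-based case-control study: participants were sampled on outcome status, so risks in the source population cannot be estimated directly — relative risk is not valid here. The odds ratio is the appropriate measure.
OR = (a·d)/(b·c) = (435 × 285) / (2528 × 298) = 123975 / 753344 = 0.16457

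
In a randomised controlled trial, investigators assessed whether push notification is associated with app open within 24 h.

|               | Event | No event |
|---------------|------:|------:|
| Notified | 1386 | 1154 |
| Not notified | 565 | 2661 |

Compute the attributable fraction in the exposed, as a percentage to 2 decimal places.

67.90

Cells: a = 1386, b = 1154, c = 565, d = 2661.
Risk in exposed = 1386/2540 = 0.54567; risk in unexposed = 565/3226 = 0.17514.
RR = 0.54567/0.17514 = 3.11563
AR% = (RR − 1)/RR × 100 = (3.11563 − 1)/3.11563 × 100 = 67.9037%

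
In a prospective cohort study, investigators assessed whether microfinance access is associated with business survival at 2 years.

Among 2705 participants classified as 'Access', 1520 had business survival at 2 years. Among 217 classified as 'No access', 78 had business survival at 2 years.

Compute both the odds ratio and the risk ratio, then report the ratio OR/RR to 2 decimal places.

1.46

From the description: a = 1520, b = 1185, c = 78, d = 139.
OR = (1520·139)/(1185·78) = 211280/92430 = 2.28584
Risk in exposed = 1520/2705 = 0.56192; risk in unexposed = 78/217 = 0.35945; RR = 1.56330
OR/RR = 2.28584 / 1.56330 = 1.46219
The outcome is not rare, so the OR lies further from 1 than the RR.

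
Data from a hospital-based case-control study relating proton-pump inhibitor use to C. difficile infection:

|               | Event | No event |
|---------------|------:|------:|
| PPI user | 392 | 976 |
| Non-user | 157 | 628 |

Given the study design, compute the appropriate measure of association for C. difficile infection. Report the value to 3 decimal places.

Cells: a = 392, b = 976, c = 157, d = 628.
This is a hospital-based case-control study: participants were sampled on outcome status, so risks in the source population cannot be estimated directly — relative risk is not valid here. The odds ratio is the appropriate measure.
OR = (a·d)/(b·c) = (392 × 628) / (976 × 157) = 246176 / 153232 = 1.60656

1.607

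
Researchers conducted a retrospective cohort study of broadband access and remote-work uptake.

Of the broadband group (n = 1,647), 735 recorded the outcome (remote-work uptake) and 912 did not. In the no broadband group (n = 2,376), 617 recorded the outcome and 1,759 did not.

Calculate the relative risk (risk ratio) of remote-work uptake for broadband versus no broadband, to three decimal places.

1.719

From the description: a = 735, b = 912, c = 617, d = 1759.
Risk in exposed = 735/1647 = 0.44627; risk in unexposed = 617/2376 = 0.25968.
RR = 0.44627 / 0.25968 = 1.71852
The risk among the exposed is 1.72 times that among the unexposed.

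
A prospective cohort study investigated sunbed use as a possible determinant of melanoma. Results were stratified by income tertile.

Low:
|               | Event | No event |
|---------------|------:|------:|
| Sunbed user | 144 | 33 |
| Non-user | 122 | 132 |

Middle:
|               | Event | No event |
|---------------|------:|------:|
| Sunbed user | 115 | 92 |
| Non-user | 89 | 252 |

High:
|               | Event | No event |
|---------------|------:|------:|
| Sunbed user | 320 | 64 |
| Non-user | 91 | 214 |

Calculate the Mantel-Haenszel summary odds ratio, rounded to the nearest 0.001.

5.999

OR_MH = Σ(aᵢdᵢ/nᵢ) / Σ(bᵢcᵢ/nᵢ), where nᵢ is the stratum total.
Stratum 1 (Low): n = 431; a·d/n = 144·132/431 = 44.1021; b·c/n = 33·122/431 = 9.3411
Stratum 2 (Middle): n = 548; a·d/n = 115·252/548 = 52.8832; b·c/n = 92·89/548 = 14.9416
Stratum 3 (High): n = 689; a·d/n = 320·214/689 = 99.3904; b·c/n = 64·91/689 = 8.4528
OR_MH = (44.1021 + 52.8832 + 99.3904) / (9.3411 + 14.9416 + 8.4528) = 196.3757 / 32.7355 = 5.99886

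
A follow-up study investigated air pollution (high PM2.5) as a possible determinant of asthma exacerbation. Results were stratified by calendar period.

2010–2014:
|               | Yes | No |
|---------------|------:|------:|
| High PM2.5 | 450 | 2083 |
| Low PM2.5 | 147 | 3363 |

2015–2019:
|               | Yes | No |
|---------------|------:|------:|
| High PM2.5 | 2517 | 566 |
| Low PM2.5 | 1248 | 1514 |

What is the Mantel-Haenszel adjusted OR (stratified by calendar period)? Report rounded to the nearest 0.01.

5.26

OR_MH = Σ(aᵢdᵢ/nᵢ) / Σ(bᵢcᵢ/nᵢ), where nᵢ is the stratum total.
Stratum 1 (2010–2014): n = 6043; a·d/n = 450·3363/6043 = 250.4302; b·c/n = 2083·147/6043 = 50.6704
Stratum 2 (2015–2019): n = 5845; a·d/n = 2517·1514/5845 = 651.9654; b·c/n = 566·1248/5845 = 120.8500
OR_MH = (250.4302 + 651.9654) / (50.6704 + 120.8500) = 902.3957 / 171.5203 = 5.26116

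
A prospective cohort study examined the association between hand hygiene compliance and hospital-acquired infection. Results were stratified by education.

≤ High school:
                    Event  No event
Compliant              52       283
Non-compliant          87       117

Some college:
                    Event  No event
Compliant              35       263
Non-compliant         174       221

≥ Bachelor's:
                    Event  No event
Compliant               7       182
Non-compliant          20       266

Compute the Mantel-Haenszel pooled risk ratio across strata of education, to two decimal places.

0.32

RR_MH = Σ(aᵢ·n₀ᵢ/nᵢ) / Σ(cᵢ·n₁ᵢ/nᵢ), with n₁ᵢ = aᵢ+bᵢ (exposed), n₀ᵢ = cᵢ+dᵢ (unexposed), nᵢ = n₁ᵢ+n₀ᵢ.
Stratum 1 (≤ High school): n₁ = 335, n₀ = 204, n = 539; a·n₀/n = 52·204/539 = 19.6809; c·n₁/n = 87·335/539 = 54.0724
Stratum 2 (Some college): n₁ = 298, n₀ = 395, n = 693; a·n₀/n = 35·395/693 = 19.9495; c·n₁/n = 174·298/693 = 74.8225
Stratum 3 (≥ Bachelor's): n₁ = 189, n₀ = 286, n = 475; a·n₀/n = 7·286/475 = 4.2147; c·n₁/n = 20·189/475 = 7.9579
RR_MH = (19.6809 + 19.9495 + 4.2147) / (54.0724 + 74.8225 + 7.9579) = 43.8451 / 136.8528 = 0.32038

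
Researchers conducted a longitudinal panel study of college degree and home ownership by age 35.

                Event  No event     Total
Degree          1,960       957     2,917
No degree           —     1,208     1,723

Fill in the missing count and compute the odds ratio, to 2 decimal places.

4.80

The missing cell is in the unexposed row: 1723 − 1208 = 515.
So a = 1960, b = 957, c = 515, d = 1208.
OR = (a·d)/(b·c) = (1960 × 1208) / (957 × 515) = 2367680 / 492855 = 4.80401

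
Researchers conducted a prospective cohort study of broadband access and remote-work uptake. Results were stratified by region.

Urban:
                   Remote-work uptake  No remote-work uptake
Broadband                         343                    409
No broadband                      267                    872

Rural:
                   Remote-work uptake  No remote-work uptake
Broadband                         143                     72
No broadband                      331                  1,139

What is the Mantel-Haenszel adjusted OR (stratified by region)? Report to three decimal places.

3.545

OR_MH = Σ(aᵢdᵢ/nᵢ) / Σ(bᵢcᵢ/nᵢ), where nᵢ is the stratum total.
Stratum 1 (Urban): n = 1891; a·d/n = 343·872/1891 = 158.1682; b·c/n = 409·267/1891 = 57.7488
Stratum 2 (Rural): n = 1685; a·d/n = 143·1139/1685 = 96.6629; b·c/n = 72·331/1685 = 14.1436
OR_MH = (158.1682 + 96.6629) / (57.7488 + 14.1436) = 254.8311 / 71.8924 = 3.54462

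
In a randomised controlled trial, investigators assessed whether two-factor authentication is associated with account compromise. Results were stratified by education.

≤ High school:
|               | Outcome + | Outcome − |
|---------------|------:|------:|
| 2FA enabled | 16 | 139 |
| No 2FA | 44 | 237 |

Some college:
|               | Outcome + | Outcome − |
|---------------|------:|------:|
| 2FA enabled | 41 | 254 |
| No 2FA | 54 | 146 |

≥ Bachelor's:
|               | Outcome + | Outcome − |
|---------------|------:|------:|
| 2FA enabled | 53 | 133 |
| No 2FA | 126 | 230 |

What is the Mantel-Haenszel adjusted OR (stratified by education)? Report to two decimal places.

OR_MH = Σ(aᵢdᵢ/nᵢ) / Σ(bᵢcᵢ/nᵢ), where nᵢ is the stratum total.
Stratum 1 (≤ High school): n = 436; a·d/n = 16·237/436 = 8.6972; b·c/n = 139·44/436 = 14.0275
Stratum 2 (Some college): n = 495; a·d/n = 41·146/495 = 12.0929; b·c/n = 254·54/495 = 27.7091
Stratum 3 (≥ Bachelor's): n = 542; a·d/n = 53·230/542 = 22.4908; b·c/n = 133·126/542 = 30.9188
OR_MH = (8.6972 + 12.0929 + 22.4908) / (14.0275 + 27.7091 + 30.9188) = 43.2810 / 72.6554 = 0.59570

0.60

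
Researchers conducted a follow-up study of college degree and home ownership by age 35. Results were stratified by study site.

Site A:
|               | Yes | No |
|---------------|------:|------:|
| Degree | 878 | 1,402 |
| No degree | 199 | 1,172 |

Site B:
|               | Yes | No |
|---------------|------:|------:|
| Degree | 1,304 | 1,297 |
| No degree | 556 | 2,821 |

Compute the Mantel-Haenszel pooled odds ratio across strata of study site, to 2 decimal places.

4.55

OR_MH = Σ(aᵢdᵢ/nᵢ) / Σ(bᵢcᵢ/nᵢ), where nᵢ is the stratum total.
Stratum 1 (Site A): n = 3651; a·d/n = 878·1172/3651 = 281.8450; b·c/n = 1402·199/3651 = 76.4169
Stratum 2 (Site B): n = 5978; a·d/n = 1304·2821/5978 = 615.3536; b·c/n = 1297·556/5978 = 120.6310
OR_MH = (281.8450 + 615.3536) / (76.4169 + 120.6310) = 897.1986 / 197.0479 = 4.55320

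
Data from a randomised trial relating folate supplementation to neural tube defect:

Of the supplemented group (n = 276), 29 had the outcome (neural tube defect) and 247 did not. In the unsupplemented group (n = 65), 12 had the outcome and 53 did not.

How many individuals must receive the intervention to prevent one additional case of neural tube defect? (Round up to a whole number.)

13

Risk in treated group = 29/276 = 0.10507; risk in control = 12/65 = 0.18462.
Absolute risk reduction = 0.18462 − 0.10507 = 0.07954
NNT = 1 / ARR = 1 / 0.07954 = 12.572 → round up → 13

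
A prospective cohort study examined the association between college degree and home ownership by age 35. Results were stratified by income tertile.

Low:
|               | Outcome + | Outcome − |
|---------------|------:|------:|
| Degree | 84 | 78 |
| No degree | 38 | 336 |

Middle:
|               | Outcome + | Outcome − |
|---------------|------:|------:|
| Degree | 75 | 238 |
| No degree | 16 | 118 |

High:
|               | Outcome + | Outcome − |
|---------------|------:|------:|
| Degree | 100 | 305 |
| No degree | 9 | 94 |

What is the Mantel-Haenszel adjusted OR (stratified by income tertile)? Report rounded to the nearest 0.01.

4.68

OR_MH = Σ(aᵢdᵢ/nᵢ) / Σ(bᵢcᵢ/nᵢ), where nᵢ is the stratum total.
Stratum 1 (Low): n = 536; a·d/n = 84·336/536 = 52.6567; b·c/n = 78·38/536 = 5.5299
Stratum 2 (Middle): n = 447; a·d/n = 75·118/447 = 19.7987; b·c/n = 238·16/447 = 8.5190
Stratum 3 (High): n = 508; a·d/n = 100·94/508 = 18.5039; b·c/n = 305·9/508 = 5.4035
OR_MH = (52.6567 + 19.7987 + 18.5039) / (5.5299 + 8.5190 + 5.4035) = 90.9593 / 19.4524 = 4.67599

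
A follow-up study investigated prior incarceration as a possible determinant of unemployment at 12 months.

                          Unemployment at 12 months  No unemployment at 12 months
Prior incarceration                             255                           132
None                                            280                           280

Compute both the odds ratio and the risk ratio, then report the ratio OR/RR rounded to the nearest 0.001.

1.466

Cells: a = 255, b = 132, c = 280, d = 280.
OR = (255·280)/(132·280) = 71400/36960 = 1.93182
Risk in exposed = 255/387 = 0.65891; risk in unexposed = 280/560 = 0.50000; RR = 1.31783
OR/RR = 1.93182 / 1.31783 = 1.46591
The outcome is not rare, so the OR lies further from 1 than the RR.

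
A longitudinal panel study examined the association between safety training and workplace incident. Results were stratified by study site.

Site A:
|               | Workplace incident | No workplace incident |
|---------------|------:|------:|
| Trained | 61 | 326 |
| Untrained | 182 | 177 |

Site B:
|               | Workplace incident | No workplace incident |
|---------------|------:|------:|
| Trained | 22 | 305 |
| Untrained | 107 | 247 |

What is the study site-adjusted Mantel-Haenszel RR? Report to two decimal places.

RR_MH = Σ(aᵢ·n₀ᵢ/nᵢ) / Σ(cᵢ·n₁ᵢ/nᵢ), with n₁ᵢ = aᵢ+bᵢ (exposed), n₀ᵢ = cᵢ+dᵢ (unexposed), nᵢ = n₁ᵢ+n₀ᵢ.
Stratum 1 (Site A): n₁ = 387, n₀ = 359, n = 746; a·n₀/n = 61·359/746 = 29.3552; c·n₁/n = 182·387/746 = 94.4155
Stratum 2 (Site B): n₁ = 327, n₀ = 354, n = 681; a·n₀/n = 22·354/681 = 11.4361; c·n₁/n = 107·327/681 = 51.3789
RR_MH = (29.3552 + 11.4361) / (94.4155 + 51.3789) = 40.7914 / 145.7944 = 0.27979

0.28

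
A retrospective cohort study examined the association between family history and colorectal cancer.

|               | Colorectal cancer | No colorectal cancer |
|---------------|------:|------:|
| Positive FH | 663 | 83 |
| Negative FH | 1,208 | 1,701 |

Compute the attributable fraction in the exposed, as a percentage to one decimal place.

53.3

Cells: a = 663, b = 83, c = 1208, d = 1701.
Risk in exposed = 663/746 = 0.88874; risk in unexposed = 1208/2909 = 0.41526.
RR = 0.88874/0.41526 = 2.14019
AR% = (RR − 1)/RR × 100 = (2.14019 − 1)/2.14019 × 100 = 53.2751%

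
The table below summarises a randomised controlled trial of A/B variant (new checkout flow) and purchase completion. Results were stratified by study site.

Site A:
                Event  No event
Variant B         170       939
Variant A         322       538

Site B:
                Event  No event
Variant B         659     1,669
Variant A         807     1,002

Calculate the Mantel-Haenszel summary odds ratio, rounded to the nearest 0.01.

0.43

OR_MH = Σ(aᵢdᵢ/nᵢ) / Σ(bᵢcᵢ/nᵢ), where nᵢ is the stratum total.
Stratum 1 (Site A): n = 1969; a·d/n = 170·538/1969 = 46.4500; b·c/n = 939·322/1969 = 153.5592
Stratum 2 (Site B): n = 4137; a·d/n = 659·1002/4137 = 159.6128; b·c/n = 1669·807/4137 = 325.5700
OR_MH = (46.4500 + 159.6128) / (153.5592 + 325.5700) = 206.0627 / 479.1291 = 0.43008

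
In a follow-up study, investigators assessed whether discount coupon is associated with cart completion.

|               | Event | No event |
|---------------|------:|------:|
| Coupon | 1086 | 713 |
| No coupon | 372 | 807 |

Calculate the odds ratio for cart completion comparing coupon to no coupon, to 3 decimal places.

3.304

Cells: a = 1086, b = 713, c = 372, d = 807.
OR = (a·d)/(b·c) = (1086 × 807) / (713 × 372) = 876402 / 265236 = 3.30423
The odds of cart completion are about 3.30 times as high in the coupon group.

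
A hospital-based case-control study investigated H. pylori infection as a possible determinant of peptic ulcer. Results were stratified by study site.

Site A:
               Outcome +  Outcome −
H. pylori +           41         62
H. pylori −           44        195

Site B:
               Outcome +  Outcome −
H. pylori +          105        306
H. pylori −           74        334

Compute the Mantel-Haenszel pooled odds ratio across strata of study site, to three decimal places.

1.858

OR_MH = Σ(aᵢdᵢ/nᵢ) / Σ(bᵢcᵢ/nᵢ), where nᵢ is the stratum total.
Stratum 1 (Site A): n = 342; a·d/n = 41·195/342 = 23.3772; b·c/n = 62·44/342 = 7.9766
Stratum 2 (Site B): n = 819; a·d/n = 105·334/819 = 42.8205; b·c/n = 306·74/819 = 27.6484
OR_MH = (23.3772 + 42.8205) / (7.9766 + 27.6484) = 66.1977 / 35.6250 = 1.85818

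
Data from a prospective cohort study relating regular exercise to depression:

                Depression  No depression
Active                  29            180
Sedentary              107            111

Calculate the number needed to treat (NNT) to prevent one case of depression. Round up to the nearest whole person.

3

Risk in treated group = 29/209 = 0.13876; risk in control = 107/218 = 0.49083.
Absolute risk reduction = 0.49083 − 0.13876 = 0.35207
NNT = 1 / ARR = 1 / 0.35207 = 2.840 → round up → 3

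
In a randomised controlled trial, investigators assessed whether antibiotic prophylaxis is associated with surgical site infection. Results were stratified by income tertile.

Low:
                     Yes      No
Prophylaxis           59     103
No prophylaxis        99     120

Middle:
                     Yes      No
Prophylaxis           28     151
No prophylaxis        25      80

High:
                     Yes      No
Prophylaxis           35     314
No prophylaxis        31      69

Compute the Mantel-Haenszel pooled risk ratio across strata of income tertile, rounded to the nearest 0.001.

RR_MH = Σ(aᵢ·n₀ᵢ/nᵢ) / Σ(cᵢ·n₁ᵢ/nᵢ), with n₁ᵢ = aᵢ+bᵢ (exposed), n₀ᵢ = cᵢ+dᵢ (unexposed), nᵢ = n₁ᵢ+n₀ᵢ.
Stratum 1 (Low): n₁ = 162, n₀ = 219, n = 381; a·n₀/n = 59·219/381 = 33.9134; c·n₁/n = 99·162/381 = 42.0945
Stratum 2 (Middle): n₁ = 179, n₀ = 105, n = 284; a·n₀/n = 28·105/284 = 10.3521; c·n₁/n = 25·179/284 = 15.7570
Stratum 3 (High): n₁ = 349, n₀ = 100, n = 449; a·n₀/n = 35·100/449 = 7.7951; c·n₁/n = 31·349/449 = 24.0958
RR_MH = (33.9134 + 10.3521 + 7.7951) / (42.0945 + 15.7570 + 24.0958) = 52.0606 / 81.9473 = 0.63529

0.635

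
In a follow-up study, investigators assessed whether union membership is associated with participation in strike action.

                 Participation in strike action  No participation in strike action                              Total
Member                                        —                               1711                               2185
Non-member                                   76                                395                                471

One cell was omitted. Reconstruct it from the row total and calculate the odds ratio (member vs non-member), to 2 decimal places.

1.44

The missing cell is in the exposed row: 2185 − 1711 = 474.
So a = 474, b = 1711, c = 76, d = 395.
OR = (a·d)/(b·c) = (474 × 395) / (1711 × 76) = 187230 / 130036 = 1.43983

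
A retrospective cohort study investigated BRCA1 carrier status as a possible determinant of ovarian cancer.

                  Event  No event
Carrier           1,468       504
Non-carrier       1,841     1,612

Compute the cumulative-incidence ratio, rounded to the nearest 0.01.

Cells: a = 1468, b = 504, c = 1841, d = 1612.
Risk in exposed = 1468/1972 = 0.74442; risk in unexposed = 1841/3453 = 0.53316.
RR = 0.74442 / 0.53316 = 1.39625
The risk among the exposed is 1.40 times that among the unexposed.

1.40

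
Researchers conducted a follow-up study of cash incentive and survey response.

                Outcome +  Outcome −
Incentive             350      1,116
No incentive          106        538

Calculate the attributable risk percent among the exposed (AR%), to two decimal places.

31.06

Cells: a = 350, b = 1116, c = 106, d = 538.
Risk in exposed = 350/1466 = 0.23874; risk in unexposed = 106/644 = 0.16460.
RR = 0.23874/0.16460 = 1.45049
AR% = (RR − 1)/RR × 100 = (1.45049 − 1)/1.45049 × 100 = 31.0577%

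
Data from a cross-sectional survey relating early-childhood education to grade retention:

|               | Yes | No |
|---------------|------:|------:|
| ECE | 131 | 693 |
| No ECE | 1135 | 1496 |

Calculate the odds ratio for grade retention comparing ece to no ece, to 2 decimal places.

0.25

Cells: a = 131, b = 693, c = 1135, d = 1496.
OR = (a·d)/(b·c) = (131 × 1496) / (693 × 1135) = 195976 / 786555 = 0.24916
Exposure is associated with lower odds of grade retention (OR = 0.25 < 1).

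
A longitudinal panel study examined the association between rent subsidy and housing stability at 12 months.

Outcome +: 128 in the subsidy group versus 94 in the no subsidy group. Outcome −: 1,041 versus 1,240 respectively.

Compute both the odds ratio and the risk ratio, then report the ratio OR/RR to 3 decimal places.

From the description: a = 128, b = 1041, c = 94, d = 1240.
OR = (128·1240)/(1041·94) = 158720/97854 = 1.62201
Risk in exposed = 128/1169 = 0.10950; risk in unexposed = 94/1334 = 0.07046; RR = 1.55390
OR/RR = 1.62201 / 1.55390 = 1.04383
The outcome is not rare, so the OR lies further from 1 than the RR.

1.044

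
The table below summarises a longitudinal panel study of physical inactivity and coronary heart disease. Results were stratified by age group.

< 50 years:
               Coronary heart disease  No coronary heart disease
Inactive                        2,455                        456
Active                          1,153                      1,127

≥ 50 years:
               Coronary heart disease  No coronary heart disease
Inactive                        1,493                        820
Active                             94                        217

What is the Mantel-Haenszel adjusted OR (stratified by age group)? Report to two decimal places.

5.02

OR_MH = Σ(aᵢdᵢ/nᵢ) / Σ(bᵢcᵢ/nᵢ), where nᵢ is the stratum total.
Stratum 1 (< 50 years): n = 5191; a·d/n = 2455·1127/5191 = 532.9965; b·c/n = 456·1153/5191 = 101.2845
Stratum 2 (≥ 50 years): n = 2624; a·d/n = 1493·217/2624 = 123.4684; b·c/n = 820·94/2624 = 29.3750
OR_MH = (532.9965 + 123.4684) / (101.2845 + 29.3750) = 656.4649 / 130.6595 = 5.02424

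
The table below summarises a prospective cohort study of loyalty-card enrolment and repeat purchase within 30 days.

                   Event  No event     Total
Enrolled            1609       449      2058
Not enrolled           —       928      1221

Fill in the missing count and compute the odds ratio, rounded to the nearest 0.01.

11.35

The missing cell is in the unexposed row: 1221 − 928 = 293.
So a = 1609, b = 449, c = 293, d = 928.
OR = (a·d)/(b·c) = (1609 × 928) / (449 × 293) = 1493152 / 131557 = 11.34985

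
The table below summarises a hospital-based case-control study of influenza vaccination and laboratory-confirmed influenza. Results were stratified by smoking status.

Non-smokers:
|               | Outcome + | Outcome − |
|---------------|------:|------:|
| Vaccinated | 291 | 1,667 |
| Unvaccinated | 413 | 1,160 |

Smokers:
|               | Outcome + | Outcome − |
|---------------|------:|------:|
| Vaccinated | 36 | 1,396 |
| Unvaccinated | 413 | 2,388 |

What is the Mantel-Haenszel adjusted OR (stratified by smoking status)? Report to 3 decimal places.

OR_MH = Σ(aᵢdᵢ/nᵢ) / Σ(bᵢcᵢ/nᵢ), where nᵢ is the stratum total.
Stratum 1 (Non-smokers): n = 3531; a·d/n = 291·1160/3531 = 95.5990; b·c/n = 1667·413/3531 = 194.9790
Stratum 2 (Smokers): n = 4233; a·d/n = 36·2388/4233 = 20.3090; b·c/n = 1396·413/4233 = 136.2032
OR_MH = (95.5990 + 20.3090) / (194.9790 + 136.2032) = 115.9080 / 331.1822 = 0.34998

0.350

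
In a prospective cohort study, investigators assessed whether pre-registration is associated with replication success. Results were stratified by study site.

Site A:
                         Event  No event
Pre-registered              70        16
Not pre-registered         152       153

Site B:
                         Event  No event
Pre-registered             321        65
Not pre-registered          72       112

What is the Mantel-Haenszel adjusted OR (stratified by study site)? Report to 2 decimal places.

OR_MH = Σ(aᵢdᵢ/nᵢ) / Σ(bᵢcᵢ/nᵢ), where nᵢ is the stratum total.
Stratum 1 (Site A): n = 391; a·d/n = 70·153/391 = 27.3913; b·c/n = 16·152/391 = 6.2199
Stratum 2 (Site B): n = 570; a·d/n = 321·112/570 = 63.0737; b·c/n = 65·72/570 = 8.2105
OR_MH = (27.3913 + 63.0737) / (6.2199 + 8.2105) = 90.4650 / 14.4305 = 6.26902

6.27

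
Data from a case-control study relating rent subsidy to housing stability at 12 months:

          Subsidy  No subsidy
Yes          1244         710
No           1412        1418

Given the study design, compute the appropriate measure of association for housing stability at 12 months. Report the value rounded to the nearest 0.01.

Reading the table with exposure as columns: a = 1244 (Subsidy, case), b = 1412 (Subsidy, non-case), c = 710 (No subsidy, case), d = 1418.
This is a case-control study: participants were sampled on outcome status, so risks in the source population cannot be estimated directly — relative risk is not valid here. The odds ratio is the appropriate measure.
OR = (a·d)/(b·c) = (1244 × 1418) / (1412 × 710) = 1763992 / 1002520 = 1.75956

1.76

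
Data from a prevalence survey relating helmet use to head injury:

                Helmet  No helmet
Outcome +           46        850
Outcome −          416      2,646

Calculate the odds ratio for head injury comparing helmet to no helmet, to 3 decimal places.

Reading the table with exposure as columns: a = 46 (Helmet, case), b = 416 (Helmet, non-case), c = 850 (No helmet, case), d = 2646.
OR = (a·d)/(b·c) = (46 × 2646) / (416 × 850) = 121716 / 353600 = 0.34422
Exposure is associated with lower odds of head injury (OR = 0.34 < 1).

0.344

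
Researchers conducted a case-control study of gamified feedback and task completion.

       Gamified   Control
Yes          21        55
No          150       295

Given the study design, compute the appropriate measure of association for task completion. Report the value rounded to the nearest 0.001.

Reading the table with exposure as columns: a = 21 (Gamified, case), b = 150 (Gamified, non-case), c = 55 (Control, case), d = 295.
This is a case-control study: participants were sampled on outcome status, so risks in the source population cannot be estimated directly — relative risk is not valid here. The odds ratio is the appropriate measure.
OR = (a·d)/(b·c) = (21 × 295) / (150 × 55) = 6195 / 8250 = 0.75091

0.751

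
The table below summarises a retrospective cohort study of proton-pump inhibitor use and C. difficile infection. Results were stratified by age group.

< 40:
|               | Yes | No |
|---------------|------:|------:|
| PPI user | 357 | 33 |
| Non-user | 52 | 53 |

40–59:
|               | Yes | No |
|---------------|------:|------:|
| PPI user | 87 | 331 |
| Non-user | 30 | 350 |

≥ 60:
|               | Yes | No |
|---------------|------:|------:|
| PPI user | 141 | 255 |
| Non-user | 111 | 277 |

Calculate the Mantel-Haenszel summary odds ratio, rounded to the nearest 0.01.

2.43

OR_MH = Σ(aᵢdᵢ/nᵢ) / Σ(bᵢcᵢ/nᵢ), where nᵢ is the stratum total.
Stratum 1 (< 40): n = 495; a·d/n = 357·53/495 = 38.2242; b·c/n = 33·52/495 = 3.4667
Stratum 2 (40–59): n = 798; a·d/n = 87·350/798 = 38.1579; b·c/n = 331·30/798 = 12.4436
Stratum 3 (≥ 60): n = 784; a·d/n = 141·277/784 = 49.8176; b·c/n = 255·111/784 = 36.1033
OR_MH = (38.2242 + 38.1579 + 49.8176) / (3.4667 + 12.4436 + 36.1033) = 126.1997 / 52.0136 = 2.42628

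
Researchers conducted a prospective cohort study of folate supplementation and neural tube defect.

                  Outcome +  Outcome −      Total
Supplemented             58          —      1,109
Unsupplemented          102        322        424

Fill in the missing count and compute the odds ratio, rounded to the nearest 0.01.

0.17

The missing cell is in the exposed row: 1109 − 58 = 1051.
So a = 58, b = 1051, c = 102, d = 322.
OR = (a·d)/(b·c) = (58 × 322) / (1051 × 102) = 18676 / 107202 = 0.17421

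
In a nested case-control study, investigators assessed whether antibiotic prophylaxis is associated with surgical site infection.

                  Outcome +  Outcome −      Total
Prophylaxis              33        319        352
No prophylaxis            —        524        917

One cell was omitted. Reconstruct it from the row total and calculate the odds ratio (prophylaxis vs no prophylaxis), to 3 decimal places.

The missing cell is in the unexposed row: 917 − 524 = 393.
So a = 33, b = 319, c = 393, d = 524.
OR = (a·d)/(b·c) = (33 × 524) / (319 × 393) = 17292 / 125367 = 0.13793

0.138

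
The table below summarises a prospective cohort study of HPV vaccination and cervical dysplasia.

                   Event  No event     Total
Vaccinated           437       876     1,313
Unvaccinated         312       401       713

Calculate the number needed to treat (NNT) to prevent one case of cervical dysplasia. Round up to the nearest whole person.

10

Risk in treated group = 437/1313 = 0.33283; risk in control = 312/713 = 0.43759.
Absolute risk reduction = 0.43759 − 0.33283 = 0.10476
NNT = 1 / ARR = 1 / 0.10476 = 9.545 → round up → 10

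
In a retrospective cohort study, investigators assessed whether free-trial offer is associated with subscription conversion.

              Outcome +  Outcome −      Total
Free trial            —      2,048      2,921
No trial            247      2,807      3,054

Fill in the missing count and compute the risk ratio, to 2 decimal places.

The missing cell is in the exposed row: 2921 − 2048 = 873.
So a = 873, b = 2048, c = 247, d = 2807.
RR = [a/(a+b)] / [c/(c+d)] = (873/2921) / (247/3054) = 0.29887/0.08088 = 3.69534

3.70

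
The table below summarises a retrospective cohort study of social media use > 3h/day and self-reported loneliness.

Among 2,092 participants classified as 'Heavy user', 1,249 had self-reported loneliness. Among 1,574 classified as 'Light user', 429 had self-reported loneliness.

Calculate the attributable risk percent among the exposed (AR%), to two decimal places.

From the description: a = 1249, b = 843, c = 429, d = 1145.
Risk in exposed = 1249/2092 = 0.59704; risk in unexposed = 429/1574 = 0.27255.
RR = 0.59704/0.27255 = 2.19052
AR% = (RR − 1)/RR × 100 = (2.19052 − 1)/2.19052 × 100 = 54.3488%

54.35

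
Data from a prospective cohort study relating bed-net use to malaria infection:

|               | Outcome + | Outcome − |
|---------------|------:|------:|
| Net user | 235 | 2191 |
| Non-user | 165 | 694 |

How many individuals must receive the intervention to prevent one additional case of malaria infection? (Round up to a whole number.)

11

Risk in treated group = 235/2426 = 0.09687; risk in control = 165/859 = 0.19208.
Absolute risk reduction = 0.19208 − 0.09687 = 0.09522
NNT = 1 / ARR = 1 / 0.09522 = 10.502 → round up → 11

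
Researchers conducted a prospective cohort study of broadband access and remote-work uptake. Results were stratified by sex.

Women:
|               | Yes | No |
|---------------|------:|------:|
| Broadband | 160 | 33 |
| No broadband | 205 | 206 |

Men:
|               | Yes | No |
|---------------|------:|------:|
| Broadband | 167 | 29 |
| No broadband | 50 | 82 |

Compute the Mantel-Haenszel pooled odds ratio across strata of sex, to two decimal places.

6.17

OR_MH = Σ(aᵢdᵢ/nᵢ) / Σ(bᵢcᵢ/nᵢ), where nᵢ is the stratum total.
Stratum 1 (Women): n = 604; a·d/n = 160·206/604 = 54.5695; b·c/n = 33·205/604 = 11.2003
Stratum 2 (Men): n = 328; a·d/n = 167·82/328 = 41.7500; b·c/n = 29·50/328 = 4.4207
OR_MH = (54.5695 + 41.7500) / (11.2003 + 4.4207) = 96.3195 / 15.6211 = 6.16600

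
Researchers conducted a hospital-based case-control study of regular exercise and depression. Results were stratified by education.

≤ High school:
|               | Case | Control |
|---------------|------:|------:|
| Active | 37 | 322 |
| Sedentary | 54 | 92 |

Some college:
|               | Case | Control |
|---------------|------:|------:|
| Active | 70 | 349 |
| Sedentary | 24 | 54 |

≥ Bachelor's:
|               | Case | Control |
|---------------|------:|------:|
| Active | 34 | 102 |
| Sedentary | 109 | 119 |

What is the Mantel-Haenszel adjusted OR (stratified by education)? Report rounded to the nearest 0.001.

OR_MH = Σ(aᵢdᵢ/nᵢ) / Σ(bᵢcᵢ/nᵢ), where nᵢ is the stratum total.
Stratum 1 (≤ High school): n = 505; a·d/n = 37·92/505 = 6.7406; b·c/n = 322·54/505 = 34.4317
Stratum 2 (Some college): n = 497; a·d/n = 70·54/497 = 7.6056; b·c/n = 349·24/497 = 16.8531
Stratum 3 (≥ Bachelor's): n = 364; a·d/n = 34·119/364 = 11.1154; b·c/n = 102·109/364 = 30.5440
OR_MH = (6.7406 + 7.6056 + 11.1154) / (34.4317 + 16.8531 + 30.5440) = 25.4616 / 81.8288 = 0.31116

0.311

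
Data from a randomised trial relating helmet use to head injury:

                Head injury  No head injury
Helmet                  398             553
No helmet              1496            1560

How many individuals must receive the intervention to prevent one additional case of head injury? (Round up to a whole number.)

15

Risk in treated group = 398/951 = 0.41851; risk in control = 1496/3056 = 0.48953.
Absolute risk reduction = 0.48953 − 0.41851 = 0.07102
NNT = 1 / ARR = 1 / 0.07102 = 14.080 → round up → 15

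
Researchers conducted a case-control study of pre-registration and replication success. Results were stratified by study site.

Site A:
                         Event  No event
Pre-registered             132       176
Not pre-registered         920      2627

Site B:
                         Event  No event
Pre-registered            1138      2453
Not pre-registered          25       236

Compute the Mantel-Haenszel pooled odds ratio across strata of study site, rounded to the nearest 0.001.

OR_MH = Σ(aᵢdᵢ/nᵢ) / Σ(bᵢcᵢ/nᵢ), where nᵢ is the stratum total.
Stratum 1 (Site A): n = 3855; a·d/n = 132·2627/3855 = 89.9518; b·c/n = 176·920/3855 = 42.0026
Stratum 2 (Site B): n = 3852; a·d/n = 1138·236/3852 = 69.7217; b·c/n = 2453·25/3852 = 15.9203
OR_MH = (89.9518 + 69.7217) / (42.0026 + 15.9203) = 159.6735 / 57.9229 = 2.75666

2.757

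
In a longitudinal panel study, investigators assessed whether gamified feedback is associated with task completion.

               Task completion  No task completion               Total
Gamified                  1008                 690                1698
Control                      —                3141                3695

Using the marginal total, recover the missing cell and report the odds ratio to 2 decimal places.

8.28

The missing cell is in the unexposed row: 3695 − 3141 = 554.
So a = 1008, b = 690, c = 554, d = 3141.
OR = (a·d)/(b·c) = (1008 × 3141) / (690 × 554) = 3166128 / 382260 = 8.28266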